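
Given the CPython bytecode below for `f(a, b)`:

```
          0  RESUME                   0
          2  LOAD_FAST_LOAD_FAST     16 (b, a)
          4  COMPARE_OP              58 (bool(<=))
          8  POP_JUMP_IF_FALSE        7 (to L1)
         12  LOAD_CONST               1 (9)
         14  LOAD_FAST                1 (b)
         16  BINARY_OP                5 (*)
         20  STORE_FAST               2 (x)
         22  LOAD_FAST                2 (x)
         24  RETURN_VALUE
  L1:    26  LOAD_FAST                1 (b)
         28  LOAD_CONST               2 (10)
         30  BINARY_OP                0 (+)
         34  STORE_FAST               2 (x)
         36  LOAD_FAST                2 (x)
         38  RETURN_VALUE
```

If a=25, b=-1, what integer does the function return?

LOAD_FAST_LOAD_FAST b,a → push -1,25. Stack: [-1, 25]
COMPARE_OP bool(<=) → -1 vs 25 = True. Stack: [True]
POP_JUMP_IF_FALSE → pop True; no jump. Stack: []
LOAD_CONST → push 9. Stack: [9]
LOAD_FAST b → push -1. Stack: [9, -1]
BINARY_OP * → 9 * -1 = -9. Stack: [-9]
STORE_FAST x → x=-9. Stack: []
LOAD_FAST x → push -9. Stack: [-9]
RETURN_VALUE → return -9.

-9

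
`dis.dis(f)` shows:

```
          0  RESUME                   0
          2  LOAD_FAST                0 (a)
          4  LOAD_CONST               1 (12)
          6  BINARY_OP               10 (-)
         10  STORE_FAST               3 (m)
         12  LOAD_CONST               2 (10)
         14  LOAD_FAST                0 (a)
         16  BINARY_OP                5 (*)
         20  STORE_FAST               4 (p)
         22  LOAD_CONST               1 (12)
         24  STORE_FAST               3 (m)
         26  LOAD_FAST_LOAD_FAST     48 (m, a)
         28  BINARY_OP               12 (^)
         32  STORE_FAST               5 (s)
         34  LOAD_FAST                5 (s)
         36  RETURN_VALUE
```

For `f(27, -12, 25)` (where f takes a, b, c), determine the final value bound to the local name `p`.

270

LOAD_FAST a → push 27. Stack: [27]
LOAD_CONST → push 12. Stack: [27, 12]
BINARY_OP - → 27 - 12 = 15. Stack: [15]
STORE_FAST m → m=15. Stack: []
LOAD_CONST → push 10. Stack: [10]
LOAD_FAST a → push 27. Stack: [10, 27]
BINARY_OP * → 10 * 27 = 270. Stack: [270]
STORE_FAST p → p=270. Stack: []
LOAD_CONST → push 12. Stack: [12]
STORE_FAST m → m=12. Stack: []
LOAD_FAST_LOAD_FAST m,a → push 12,27. Stack: [12, 27]
BINARY_OP ^ → 12 ^ 27 = 23. Stack: [23]
STORE_FAST s → s=23. Stack: []
LOAD_FAST s → push 23. Stack: [23]
RETURN_VALUE → return 23.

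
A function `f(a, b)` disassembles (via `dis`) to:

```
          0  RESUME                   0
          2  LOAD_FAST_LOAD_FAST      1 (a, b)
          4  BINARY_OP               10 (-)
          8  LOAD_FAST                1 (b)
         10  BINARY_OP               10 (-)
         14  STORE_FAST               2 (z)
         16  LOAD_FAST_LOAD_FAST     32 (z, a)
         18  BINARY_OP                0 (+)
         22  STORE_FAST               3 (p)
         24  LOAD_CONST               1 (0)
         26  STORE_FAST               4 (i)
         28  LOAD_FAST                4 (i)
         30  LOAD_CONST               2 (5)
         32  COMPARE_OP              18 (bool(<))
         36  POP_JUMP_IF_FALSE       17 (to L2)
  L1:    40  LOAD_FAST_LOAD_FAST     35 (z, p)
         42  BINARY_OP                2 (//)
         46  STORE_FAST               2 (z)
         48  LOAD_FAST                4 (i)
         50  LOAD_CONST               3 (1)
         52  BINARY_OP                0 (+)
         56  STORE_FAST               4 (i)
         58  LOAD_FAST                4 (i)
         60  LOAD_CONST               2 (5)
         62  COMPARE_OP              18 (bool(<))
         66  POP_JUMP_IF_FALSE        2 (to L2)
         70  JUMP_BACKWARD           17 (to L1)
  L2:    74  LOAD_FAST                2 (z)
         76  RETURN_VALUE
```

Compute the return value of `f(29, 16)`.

LOAD_FAST_LOAD_FAST a,b → push 29,16
BINARY_OP - → 29 - 16 = 13
LOAD_FAST b → push 16
BINARY_OP - → 13 - 16 = -3
STORE_FAST z → z=-3
LOAD_FAST_LOAD_FAST z,a → push -3,29
BINARY_OP + → -3 + 29 = 26
STORE_FAST p → p=26
LOAD_CONST → push 0
STORE_FAST i → i=0
LOAD_FAST i → push 0
LOAD_CONST → push 5
COMPARE_OP bool(<) → 0 vs 5 = True
POP_JUMP_IF_FALSE → pop True; no jump
LOAD_FAST_LOAD_FAST z,p → push -3,26
BINARY_OP // → -3 // 26 = -1
STORE_FAST z → z=-1
LOAD_FAST i → push 0
LOAD_CONST → push 1
BINARY_OP + → 0 + 1 = 1
STORE_FAST i → i=1
LOAD_FAST i → push 1
LOAD_CONST → push 5
COMPARE_OP bool(<) → 1 vs 5 = True
POP_JUMP_IF_FALSE → pop True; no jump
LOAD_FAST_LOAD_FAST z,p → push -1,26
BINARY_OP // → -1 // 26 = -1
STORE_FAST z → z=-1
LOAD_FAST i → push 1
LOAD_CONST → push 1
BINARY_OP + → 1 + 1 = 2
STORE_FAST i → i=2
LOAD_FAST i → push 2
LOAD_CONST → push 5
COMPARE_OP bool(<) → 2 vs 5 = True
POP_JUMP_IF_FALSE → pop True; no jump
LOAD_FAST_LOAD_FAST z,p → push -1,26
BINARY_OP // → -1 // 26 = -1
STORE_FAST z → z=-1
LOAD_FAST i → push 2
LOAD_CONST → push 1
BINARY_OP + → 2 + 1 = 3
STORE_FAST i → i=3
LOAD_FAST i → push 3
LOAD_CONST → push 5
COMPARE_OP bool(<) → 3 vs 5 = True
POP_JUMP_IF_FALSE → pop True; no jump
LOAD_FAST_LOAD_FAST z,p → push -1,26
BINARY_OP // → -1 // 26 = -1
STORE_FAST z → z=-1
LOAD_FAST i → push 3
LOAD_CONST → push 1
BINARY_OP + → 3 + 1 = 4
STORE_FAST i → i=4
LOAD_FAST i → push 4
LOAD_CONST → push 5
COMPARE_OP bool(<) → 4 vs 5 = True
POP_JUMP_IF_FALSE → pop True; no jump
LOAD_FAST_LOAD_FAST z,p → push -1,26
BINARY_OP // → -1 // 26 = -1
STORE_FAST z → z=-1
LOAD_FAST i → push 4
LOAD_CONST → push 1
BINARY_OP + → 4 + 1 = 5
STORE_FAST i → i=5
LOAD_FAST i → push 5
LOAD_CONST → push 5
COMPARE_OP bool(<) → 5 vs 5 = False
POP_JUMP_IF_FALSE → pop False; jump
LOAD_FAST z → push -1
RETURN_VALUE → return -1.

-1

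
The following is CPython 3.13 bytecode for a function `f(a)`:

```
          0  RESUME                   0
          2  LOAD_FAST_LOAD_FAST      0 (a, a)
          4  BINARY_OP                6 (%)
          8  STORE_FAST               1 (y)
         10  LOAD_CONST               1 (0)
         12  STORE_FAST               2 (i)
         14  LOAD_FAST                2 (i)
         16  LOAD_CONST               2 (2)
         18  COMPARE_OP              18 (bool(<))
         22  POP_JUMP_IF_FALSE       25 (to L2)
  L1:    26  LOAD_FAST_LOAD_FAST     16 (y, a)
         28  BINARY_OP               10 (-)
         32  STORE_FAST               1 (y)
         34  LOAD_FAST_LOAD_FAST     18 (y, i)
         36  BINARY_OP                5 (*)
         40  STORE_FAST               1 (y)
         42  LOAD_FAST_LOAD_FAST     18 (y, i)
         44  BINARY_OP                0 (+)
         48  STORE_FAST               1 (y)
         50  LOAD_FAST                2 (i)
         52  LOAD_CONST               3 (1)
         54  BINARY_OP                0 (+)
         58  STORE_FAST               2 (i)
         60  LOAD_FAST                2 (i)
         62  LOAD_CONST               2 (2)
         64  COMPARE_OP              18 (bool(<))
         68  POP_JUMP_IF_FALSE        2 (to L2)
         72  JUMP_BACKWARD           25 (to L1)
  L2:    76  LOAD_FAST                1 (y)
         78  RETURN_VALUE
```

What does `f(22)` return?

LOAD_FAST_LOAD_FAST a,a → push 22,22. Stack: [22, 22]
BINARY_OP % → 22 % 22 = 0. Stack: [0]
STORE_FAST y → y=0. Stack: []
LOAD_CONST → push 0. Stack: [0]
STORE_FAST i → i=0. Stack: []
LOAD_FAST i → push 0. Stack: [0]
LOAD_CONST → push 2. Stack: [0, 2]
COMPARE_OP bool(<) → 0 vs 2 = True. Stack: [True]
POP_JUMP_IF_FALSE → pop True; no jump. Stack: []
LOAD_FAST_LOAD_FAST y,a → push 0,22. Stack: [0, 22]
BINARY_OP - → 0 - 22 = -22. Stack: [-22]
STORE_FAST y → y=-22. Stack: []
LOAD_FAST_LOAD_FAST y,i → push -22,0. Stack: [-22, 0]
BINARY_OP * → -22 * 0 = 0. Stack: [0]
STORE_FAST y → y=0. Stack: []
LOAD_FAST_LOAD_FAST y,i → push 0,0. Stack: [0, 0]
BINARY_OP + → 0 + 0 = 0. Stack: [0]
STORE_FAST y → y=0. Stack: []
LOAD_FAST i → push 0. Stack: [0]
LOAD_CONST → push 1. Stack: [0, 1]
BINARY_OP + → 0 + 1 = 1. Stack: [1]
STORE_FAST i → i=1. Stack: []
LOAD_FAST i → push 1. Stack: [1]
LOAD_CONST → push 2. Stack: [1, 2]
COMPARE_OP bool(<) → 1 vs 2 = True. Stack: [True]
POP_JUMP_IF_FALSE → pop True; no jump. Stack: []
LOAD_FAST_LOAD_FAST y,a → push 0,22. Stack: [0, 22]
BINARY_OP - → 0 - 22 = -22. Stack: [-22]
STORE_FAST y → y=-22. Stack: []
LOAD_FAST_LOAD_FAST y,i → push -22,1. Stack: [-22, 1]
BINARY_OP * → -22 * 1 = -22. Stack: [-22]
STORE_FAST y → y=-22. Stack: []
LOAD_FAST_LOAD_FAST y,i → push -22,1. Stack: [-22, 1]
BINARY_OP + → -22 + 1 = -21. Stack: [-21]
STORE_FAST y → y=-21. Stack: []
LOAD_FAST i → push 1. Stack: [1]
LOAD_CONST → push 1. Stack: [1, 1]
BINARY_OP + → 1 + 1 = 2. Stack: [2]
STORE_FAST i → i=2. Stack: []
LOAD_FAST i → push 2. Stack: [2]
LOAD_CONST → push 2. Stack: [2, 2]
COMPARE_OP bool(<) → 2 vs 2 = False. Stack: [False]
POP_JUMP_IF_FALSE → pop False; jump. Stack: []
LOAD_FAST y → push -21. Stack: [-21]
RETURN_VALUE → return -21.

-21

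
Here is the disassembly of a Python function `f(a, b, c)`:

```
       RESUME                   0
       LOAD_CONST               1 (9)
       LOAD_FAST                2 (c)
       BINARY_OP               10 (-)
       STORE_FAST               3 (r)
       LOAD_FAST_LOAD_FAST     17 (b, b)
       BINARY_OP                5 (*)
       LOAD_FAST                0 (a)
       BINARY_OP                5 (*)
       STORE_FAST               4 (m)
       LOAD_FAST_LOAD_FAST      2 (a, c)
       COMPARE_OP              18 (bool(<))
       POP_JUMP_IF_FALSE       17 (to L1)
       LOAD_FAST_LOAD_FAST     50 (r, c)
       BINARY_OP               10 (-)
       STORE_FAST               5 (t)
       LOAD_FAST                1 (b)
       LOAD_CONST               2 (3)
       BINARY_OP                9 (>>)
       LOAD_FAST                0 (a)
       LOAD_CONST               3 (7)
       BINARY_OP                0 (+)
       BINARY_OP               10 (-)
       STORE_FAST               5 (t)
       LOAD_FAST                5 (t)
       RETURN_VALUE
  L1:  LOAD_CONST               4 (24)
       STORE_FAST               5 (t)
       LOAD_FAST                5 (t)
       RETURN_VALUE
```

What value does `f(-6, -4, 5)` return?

-2

LOAD_CONST → push 9. Stack: [9]
LOAD_FAST c → push 5. Stack: [9, 5]
BINARY_OP - → 9 - 5 = 4. Stack: [4]
STORE_FAST r → r=4. Stack: []
LOAD_FAST_LOAD_FAST b,b → push -4,-4. Stack: [-4, -4]
BINARY_OP * → -4 * -4 = 16. Stack: [16]
LOAD_FAST a → push -6. Stack: [16, -6]
BINARY_OP * → 16 * -6 = -96. Stack: [-96]
STORE_FAST m → m=-96. Stack: []
LOAD_FAST_LOAD_FAST a,c → push -6,5. Stack: [-6, 5]
COMPARE_OP bool(<) → -6 vs 5 = True. Stack: [True]
POP_JUMP_IF_FALSE → pop True; no jump. Stack: []
LOAD_FAST_LOAD_FAST r,c → push 4,5. Stack: [4, 5]
BINARY_OP - → 4 - 5 = -1. Stack: [-1]
STORE_FAST t → t=-1. Stack: []
LOAD_FAST b → push -4. Stack: [-4]
LOAD_CONST → push 3. Stack: [-4, 3]
BINARY_OP >> → -4 >> 3 = -1. Stack: [-1]
LOAD_FAST a → push -6. Stack: [-1, -6]
LOAD_CONST → push 7. Stack: [-1, -6, 7]
BINARY_OP + → -6 + 7 = 1. Stack: [-1, 1]
BINARY_OP - → -1 - 1 = -2. Stack: [-2]
STORE_FAST t → t=-2. Stack: []
LOAD_FAST t → push -2. Stack: [-2]
RETURN_VALUE → return -2.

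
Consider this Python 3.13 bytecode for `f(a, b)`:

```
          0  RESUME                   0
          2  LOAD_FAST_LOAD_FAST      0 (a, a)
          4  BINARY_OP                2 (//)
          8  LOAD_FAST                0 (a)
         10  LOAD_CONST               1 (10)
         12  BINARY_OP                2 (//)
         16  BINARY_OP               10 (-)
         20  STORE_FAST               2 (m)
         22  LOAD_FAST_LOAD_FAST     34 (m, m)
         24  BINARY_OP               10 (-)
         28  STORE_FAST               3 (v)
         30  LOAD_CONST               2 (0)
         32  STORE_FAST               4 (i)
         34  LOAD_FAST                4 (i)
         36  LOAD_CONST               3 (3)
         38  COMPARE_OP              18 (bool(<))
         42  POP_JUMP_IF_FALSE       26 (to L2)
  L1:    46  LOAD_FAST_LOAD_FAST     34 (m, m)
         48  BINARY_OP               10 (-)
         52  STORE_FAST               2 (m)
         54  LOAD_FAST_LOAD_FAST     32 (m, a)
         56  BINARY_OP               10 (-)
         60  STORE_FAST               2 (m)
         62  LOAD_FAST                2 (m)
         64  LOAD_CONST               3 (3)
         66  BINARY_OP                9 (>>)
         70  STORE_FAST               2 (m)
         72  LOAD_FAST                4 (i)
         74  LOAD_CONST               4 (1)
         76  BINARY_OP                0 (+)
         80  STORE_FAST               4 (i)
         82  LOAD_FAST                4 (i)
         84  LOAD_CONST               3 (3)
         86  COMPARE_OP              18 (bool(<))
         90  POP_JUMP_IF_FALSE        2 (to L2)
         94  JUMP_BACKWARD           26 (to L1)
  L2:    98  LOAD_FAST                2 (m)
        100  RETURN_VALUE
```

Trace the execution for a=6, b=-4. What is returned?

-1

LOAD_FAST_LOAD_FAST a,a → push 6,6
BINARY_OP // → 6 // 6 = 1
LOAD_FAST a → push 6
LOAD_CONST → push 10
BINARY_OP // → 6 // 10 = 0
BINARY_OP - → 1 - 0 = 1
STORE_FAST m → m=1
LOAD_FAST_LOAD_FAST m,m → push 1,1
BINARY_OP - → 1 - 1 = 0
STORE_FAST v → v=0
LOAD_CONST → push 0
STORE_FAST i → i=0
LOAD_FAST i → push 0
LOAD_CONST → push 3
COMPARE_OP bool(<) → 0 vs 3 = True
POP_JUMP_IF_FALSE → pop True; no jump
LOAD_FAST_LOAD_FAST m,m → push 1,1
BINARY_OP - → 1 - 1 = 0
STORE_FAST m → m=0
LOAD_FAST_LOAD_FAST m,a → push 0,6
BINARY_OP - → 0 - 6 = -6
STORE_FAST m → m=-6
LOAD_FAST m → push -6
LOAD_CONST → push 3
BINARY_OP >> → -6 >> 3 = -1
STORE_FAST m → m=-1
LOAD_FAST i → push 0
LOAD_CONST → push 1
BINARY_OP + → 0 + 1 = 1
STORE_FAST i → i=1
LOAD_FAST i → push 1
LOAD_CONST → push 3
COMPARE_OP bool(<) → 1 vs 3 = True
POP_JUMP_IF_FALSE → pop True; no jump
LOAD_FAST_LOAD_FAST m,m → push -1,-1
BINARY_OP - → -1 - -1 = 0
STORE_FAST m → m=0
LOAD_FAST_LOAD_FAST m,a → push 0,6
BINARY_OP - → 0 - 6 = -6
STORE_FAST m → m=-6
LOAD_FAST m → push -6
LOAD_CONST → push 3
BINARY_OP >> → -6 >> 3 = -1
STORE_FAST m → m=-1
LOAD_FAST i → push 1
LOAD_CONST → push 1
BINARY_OP + → 1 + 1 = 2
STORE_FAST i → i=2
LOAD_FAST i → push 2
LOAD_CONST → push 3
COMPARE_OP bool(<) → 2 vs 3 = True
POP_JUMP_IF_FALSE → pop True; no jump
LOAD_FAST_LOAD_FAST m,m → push -1,-1
BINARY_OP - → -1 - -1 = 0
STORE_FAST m → m=0
LOAD_FAST_LOAD_FAST m,a → push 0,6
BINARY_OP - → 0 - 6 = -6
STORE_FAST m → m=-6
LOAD_FAST m → push -6
LOAD_CONST → push 3
BINARY_OP >> → -6 >> 3 = -1
STORE_FAST m → m=-1
LOAD_FAST i → push 2
LOAD_CONST → push 1
BINARY_OP + → 2 + 1 = 3
STORE_FAST i → i=3
LOAD_FAST i → push 3
LOAD_CONST → push 3
COMPARE_OP bool(<) → 3 vs 3 = False
POP_JUMP_IF_FALSE → pop False; jump
LOAD_FAST m → push -1
RETURN_VALUE → return -1.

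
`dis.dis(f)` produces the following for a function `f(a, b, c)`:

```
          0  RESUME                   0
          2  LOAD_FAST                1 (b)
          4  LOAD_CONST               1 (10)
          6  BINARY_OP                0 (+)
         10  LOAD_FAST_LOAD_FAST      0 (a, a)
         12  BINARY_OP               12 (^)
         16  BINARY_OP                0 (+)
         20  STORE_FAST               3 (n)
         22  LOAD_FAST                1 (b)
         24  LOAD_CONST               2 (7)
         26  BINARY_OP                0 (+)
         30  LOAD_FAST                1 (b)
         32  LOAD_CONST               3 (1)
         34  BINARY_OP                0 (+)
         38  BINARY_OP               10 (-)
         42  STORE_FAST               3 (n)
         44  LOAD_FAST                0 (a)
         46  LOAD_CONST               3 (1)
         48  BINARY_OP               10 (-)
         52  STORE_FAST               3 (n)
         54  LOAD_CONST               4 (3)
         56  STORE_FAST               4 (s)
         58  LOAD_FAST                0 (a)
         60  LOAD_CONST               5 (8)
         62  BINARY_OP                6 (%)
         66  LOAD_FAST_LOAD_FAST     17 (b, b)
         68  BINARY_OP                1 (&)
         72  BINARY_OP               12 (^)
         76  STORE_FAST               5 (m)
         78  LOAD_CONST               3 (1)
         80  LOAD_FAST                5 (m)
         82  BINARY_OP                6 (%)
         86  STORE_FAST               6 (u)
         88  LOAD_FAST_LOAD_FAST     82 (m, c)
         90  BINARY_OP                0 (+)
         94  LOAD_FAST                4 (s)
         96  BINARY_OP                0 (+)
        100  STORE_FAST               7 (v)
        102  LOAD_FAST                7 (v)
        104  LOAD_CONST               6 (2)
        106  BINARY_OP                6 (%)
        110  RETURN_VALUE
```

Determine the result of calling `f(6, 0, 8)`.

1

LOAD_FAST b → push 0. Stack: [0]
LOAD_CONST → push 10. Stack: [0, 10]
BINARY_OP + → 0 + 10 = 10. Stack: [10]
LOAD_FAST_LOAD_FAST a,a → push 6,6. Stack: [10, 6, 6]
BINARY_OP ^ → 6 ^ 6 = 0. Stack: [10, 0]
BINARY_OP + → 10 + 0 = 10. Stack: [10]
STORE_FAST n → n=10. Stack: []
LOAD_FAST b → push 0. Stack: [0]
LOAD_CONST → push 7. Stack: [0, 7]
BINARY_OP + → 0 + 7 = 7. Stack: [7]
LOAD_FAST b → push 0. Stack: [7, 0]
LOAD_CONST → push 1. Stack: [7, 0, 1]
BINARY_OP + → 0 + 1 = 1. Stack: [7, 1]
BINARY_OP - → 7 - 1 = 6. Stack: [6]
STORE_FAST n → n=6. Stack: []
LOAD_FAST a → push 6. Stack: [6]
LOAD_CONST → push 1. Stack: [6, 1]
BINARY_OP - → 6 - 1 = 5. Stack: [5]
STORE_FAST n → n=5. Stack: []
LOAD_CONST → push 3. Stack: [3]
STORE_FAST s → s=3. Stack: []
LOAD_FAST a → push 6. Stack: [6]
LOAD_CONST → push 8. Stack: [6, 8]
BINARY_OP % → 6 % 8 = 6. Stack: [6]
LOAD_FAST_LOAD_FAST b,b → push 0,0. Stack: [6, 0, 0]
BINARY_OP & → 0 & 0 = 0. Stack: [6, 0]
BINARY_OP ^ → 6 ^ 0 = 6. Stack: [6]
STORE_FAST m → m=6. Stack: []
LOAD_CONST → push 1. Stack: [1]
LOAD_FAST m → push 6. Stack: [1, 6]
BINARY_OP % → 1 % 6 = 1. Stack: [1]
STORE_FAST u → u=1. Stack: []
LOAD_FAST_LOAD_FAST m,c → push 6,8. Stack: [6, 8]
BINARY_OP + → 6 + 8 = 14. Stack: [14]
LOAD_FAST s → push 3. Stack: [14, 3]
BINARY_OP + → 14 + 3 = 17. Stack: [17]
STORE_FAST v → v=17. Stack: []
LOAD_FAST v → push 17. Stack: [17]
LOAD_CONST → push 2. Stack: [17, 2]
BINARY_OP % → 17 % 2 = 1. Stack: [1]
RETURN_VALUE → return 1.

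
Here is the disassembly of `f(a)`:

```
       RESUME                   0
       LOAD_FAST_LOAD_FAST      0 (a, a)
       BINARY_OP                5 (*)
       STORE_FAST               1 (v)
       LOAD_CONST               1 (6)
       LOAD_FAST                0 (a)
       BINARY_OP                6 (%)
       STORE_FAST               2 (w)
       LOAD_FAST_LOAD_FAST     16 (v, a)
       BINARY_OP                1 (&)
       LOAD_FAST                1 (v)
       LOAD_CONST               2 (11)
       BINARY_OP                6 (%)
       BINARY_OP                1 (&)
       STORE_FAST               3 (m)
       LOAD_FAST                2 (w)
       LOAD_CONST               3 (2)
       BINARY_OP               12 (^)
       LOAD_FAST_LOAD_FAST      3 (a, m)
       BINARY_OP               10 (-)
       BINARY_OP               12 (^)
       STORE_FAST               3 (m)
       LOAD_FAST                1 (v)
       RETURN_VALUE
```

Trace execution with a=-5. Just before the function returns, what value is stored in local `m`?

4

LOAD_FAST_LOAD_FAST a,a → push -5,-5. Stack: [-5, -5]
BINARY_OP * → -5 * -5 = 25. Stack: [25]
STORE_FAST v → v=25. Stack: []
LOAD_CONST → push 6. Stack: [6]
LOAD_FAST a → push -5. Stack: [6, -5]
BINARY_OP % → 6 % -5 = -4. Stack: [-4]
STORE_FAST w → w=-4. Stack: []
LOAD_FAST_LOAD_FAST v,a → push 25,-5. Stack: [25, -5]
BINARY_OP & → 25 & -5 = 25. Stack: [25]
LOAD_FAST v → push 25. Stack: [25, 25]
LOAD_CONST → push 11. Stack: [25, 25, 11]
BINARY_OP % → 25 % 11 = 3. Stack: [25, 3]
BINARY_OP & → 25 & 3 = 1. Stack: [1]
STORE_FAST m → m=1. Stack: []
LOAD_FAST w → push -4. Stack: [-4]
LOAD_CONST → push 2. Stack: [-4, 2]
BINARY_OP ^ → -4 ^ 2 = -2. Stack: [-2]
LOAD_FAST_LOAD_FAST a,m → push -5,1. Stack: [-2, -5, 1]
BINARY_OP - → -5 - 1 = -6. Stack: [-2, -6]
BINARY_OP ^ → -2 ^ -6 = 4. Stack: [4]
STORE_FAST m → m=4. Stack: []
LOAD_FAST v → push 25. Stack: [25]
RETURN_VALUE → return 25.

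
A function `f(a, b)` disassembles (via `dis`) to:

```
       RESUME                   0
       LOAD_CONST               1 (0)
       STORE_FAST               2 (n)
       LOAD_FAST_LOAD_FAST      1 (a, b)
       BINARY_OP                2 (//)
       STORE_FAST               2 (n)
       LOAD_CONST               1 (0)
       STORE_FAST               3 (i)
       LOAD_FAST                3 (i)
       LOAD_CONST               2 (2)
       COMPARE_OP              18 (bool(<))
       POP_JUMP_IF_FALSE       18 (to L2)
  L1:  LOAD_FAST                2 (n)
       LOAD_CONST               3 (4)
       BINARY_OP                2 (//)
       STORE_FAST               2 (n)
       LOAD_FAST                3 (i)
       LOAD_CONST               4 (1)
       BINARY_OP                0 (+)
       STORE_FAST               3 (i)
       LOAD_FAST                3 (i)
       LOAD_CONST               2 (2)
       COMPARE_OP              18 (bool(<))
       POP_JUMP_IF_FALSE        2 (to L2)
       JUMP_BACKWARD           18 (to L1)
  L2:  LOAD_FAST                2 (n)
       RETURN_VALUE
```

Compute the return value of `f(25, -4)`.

-1

LOAD_CONST → push 0. Stack: [0]
STORE_FAST n → n=0. Stack: []
LOAD_FAST_LOAD_FAST a,b → push 25,-4. Stack: [25, -4]
BINARY_OP // → 25 // -4 = -7. Stack: [-7]
STORE_FAST n → n=-7. Stack: []
LOAD_CONST → push 0. Stack: [0]
STORE_FAST i → i=0. Stack: []
LOAD_FAST i → push 0. Stack: [0]
LOAD_CONST → push 2. Stack: [0, 2]
COMPARE_OP bool(<) → 0 vs 2 = True. Stack: [True]
POP_JUMP_IF_FALSE → pop True; no jump. Stack: []
LOAD_FAST n → push -7. Stack: [-7]
LOAD_CONST → push 4. Stack: [-7, 4]
BINARY_OP // → -7 // 4 = -2. Stack: [-2]
STORE_FAST n → n=-2. Stack: []
LOAD_FAST i → push 0. Stack: [0]
LOAD_CONST → push 1. Stack: [0, 1]
BINARY_OP + → 0 + 1 = 1. Stack: [1]
STORE_FAST i → i=1. Stack: []
LOAD_FAST i → push 1. Stack: [1]
LOAD_CONST → push 2. Stack: [1, 2]
COMPARE_OP bool(<) → 1 vs 2 = True. Stack: [True]
POP_JUMP_IF_FALSE → pop True; no jump. Stack: []
LOAD_FAST n → push -2. Stack: [-2]
LOAD_CONST → push 4. Stack: [-2, 4]
BINARY_OP // → -2 // 4 = -1. Stack: [-1]
STORE_FAST n → n=-1. Stack: []
LOAD_FAST i → push 1. Stack: [1]
LOAD_CONST → push 1. Stack: [1, 1]
BINARY_OP + → 1 + 1 = 2. Stack: [2]
STORE_FAST i → i=2. Stack: []
LOAD_FAST i → push 2. Stack: [2]
LOAD_CONST → push 2. Stack: [2, 2]
COMPARE_OP bool(<) → 2 vs 2 = False. Stack: [False]
POP_JUMP_IF_FALSE → pop False; jump. Stack: []
LOAD_FAST n → push -1. Stack: [-1]
RETURN_VALUE → return -1.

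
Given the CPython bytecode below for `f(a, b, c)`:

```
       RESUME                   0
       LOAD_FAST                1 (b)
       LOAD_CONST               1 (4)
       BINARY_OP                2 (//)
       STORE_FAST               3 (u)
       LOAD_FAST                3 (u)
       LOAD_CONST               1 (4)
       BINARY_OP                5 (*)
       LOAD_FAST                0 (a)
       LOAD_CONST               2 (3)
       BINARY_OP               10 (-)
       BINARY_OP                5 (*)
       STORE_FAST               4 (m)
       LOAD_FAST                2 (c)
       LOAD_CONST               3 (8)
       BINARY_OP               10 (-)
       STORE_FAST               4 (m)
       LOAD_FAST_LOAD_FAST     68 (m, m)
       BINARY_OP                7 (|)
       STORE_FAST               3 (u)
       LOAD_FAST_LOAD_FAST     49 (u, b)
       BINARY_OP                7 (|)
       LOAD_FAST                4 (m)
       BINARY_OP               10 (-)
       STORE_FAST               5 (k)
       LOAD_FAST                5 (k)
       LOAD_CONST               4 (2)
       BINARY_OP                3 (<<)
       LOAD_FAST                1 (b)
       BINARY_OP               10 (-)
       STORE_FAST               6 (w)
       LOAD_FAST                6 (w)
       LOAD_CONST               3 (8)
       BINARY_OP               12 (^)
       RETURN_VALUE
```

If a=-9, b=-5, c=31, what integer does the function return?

-83

LOAD_FAST b → push -5. Stack: [-5]
LOAD_CONST → push 4. Stack: [-5, 4]
BINARY_OP // → -5 // 4 = -2. Stack: [-2]
STORE_FAST u → u=-2. Stack: []
LOAD_FAST u → push -2. Stack: [-2]
LOAD_CONST → push 4. Stack: [-2, 4]
BINARY_OP * → -2 * 4 = -8. Stack: [-8]
LOAD_FAST a → push -9. Stack: [-8, -9]
LOAD_CONST → push 3. Stack: [-8, -9, 3]
BINARY_OP - → -9 - 3 = -12. Stack: [-8, -12]
BINARY_OP * → -8 * -12 = 96. Stack: [96]
STORE_FAST m → m=96. Stack: []
LOAD_FAST c → push 31. Stack: [31]
LOAD_CONST → push 8. Stack: [31, 8]
BINARY_OP - → 31 - 8 = 23. Stack: [23]
STORE_FAST m → m=23. Stack: []
LOAD_FAST_LOAD_FAST m,m → push 23,23. Stack: [23, 23]
BINARY_OP | → 23 | 23 = 23. Stack: [23]
STORE_FAST u → u=23. Stack: []
LOAD_FAST_LOAD_FAST u,b → push 23,-5. Stack: [23, -5]
BINARY_OP | → 23 | -5 = -1. Stack: [-1]
LOAD_FAST m → push 23. Stack: [-1, 23]
BINARY_OP - → -1 - 23 = -24. Stack: [-24]
STORE_FAST k → k=-24. Stack: []
LOAD_FAST k → push -24. Stack: [-24]
LOAD_CONST → push 2. Stack: [-24, 2]
BINARY_OP << → -24 << 2 = -96. Stack: [-96]
LOAD_FAST b → push -5. Stack: [-96, -5]
BINARY_OP - → -96 - -5 = -91. Stack: [-91]
STORE_FAST w → w=-91. Stack: []
LOAD_FAST w → push -91. Stack: [-91]
LOAD_CONST → push 8. Stack: [-91, 8]
BINARY_OP ^ → -91 ^ 8 = -83. Stack: [-83]
RETURN_VALUE → return -83.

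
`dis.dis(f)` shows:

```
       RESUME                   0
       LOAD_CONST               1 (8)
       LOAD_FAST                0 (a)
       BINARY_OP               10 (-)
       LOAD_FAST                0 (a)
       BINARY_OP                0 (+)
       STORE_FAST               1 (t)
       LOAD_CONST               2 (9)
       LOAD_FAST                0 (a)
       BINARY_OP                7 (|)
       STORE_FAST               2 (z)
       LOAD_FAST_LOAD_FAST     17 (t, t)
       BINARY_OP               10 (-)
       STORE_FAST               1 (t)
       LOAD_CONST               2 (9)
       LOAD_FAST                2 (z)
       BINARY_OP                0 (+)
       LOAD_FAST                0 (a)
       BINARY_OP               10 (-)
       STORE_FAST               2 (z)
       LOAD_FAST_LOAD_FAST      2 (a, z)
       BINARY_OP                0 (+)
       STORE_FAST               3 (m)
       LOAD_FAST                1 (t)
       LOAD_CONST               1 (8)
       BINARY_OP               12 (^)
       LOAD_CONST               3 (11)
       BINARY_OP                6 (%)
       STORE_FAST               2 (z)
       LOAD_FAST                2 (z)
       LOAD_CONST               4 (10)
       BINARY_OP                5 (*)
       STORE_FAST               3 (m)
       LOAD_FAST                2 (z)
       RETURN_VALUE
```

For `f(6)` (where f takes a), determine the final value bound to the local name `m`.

LOAD_CONST → push 8. Stack: [8]
LOAD_FAST a → push 6. Stack: [8, 6]
BINARY_OP - → 8 - 6 = 2. Stack: [2]
LOAD_FAST a → push 6. Stack: [2, 6]
BINARY_OP + → 2 + 6 = 8. Stack: [8]
STORE_FAST t → t=8. Stack: []
LOAD_CONST → push 9. Stack: [9]
LOAD_FAST a → push 6. Stack: [9, 6]
BINARY_OP | → 9 | 6 = 15. Stack: [15]
STORE_FAST z → z=15. Stack: []
LOAD_FAST_LOAD_FAST t,t → push 8,8. Stack: [8, 8]
BINARY_OP - → 8 - 8 = 0. Stack: [0]
STORE_FAST t → t=0. Stack: []
LOAD_CONST → push 9. Stack: [9]
LOAD_FAST z → push 15. Stack: [9, 15]
BINARY_OP + → 9 + 15 = 24. Stack: [24]
LOAD_FAST a → push 6. Stack: [24, 6]
BINARY_OP - → 24 - 6 = 18. Stack: [18]
STORE_FAST z → z=18. Stack: []
LOAD_FAST_LOAD_FAST a,z → push 6,18. Stack: [6, 18]
BINARY_OP + → 6 + 18 = 24. Stack: [24]
STORE_FAST m → m=24. Stack: []
LOAD_FAST t → push 0. Stack: [0]
LOAD_CONST → push 8. Stack: [0, 8]
BINARY_OP ^ → 0 ^ 8 = 8. Stack: [8]
LOAD_CONST → push 11. Stack: [8, 11]
BINARY_OP % → 8 % 11 = 8. Stack: [8]
STORE_FAST z → z=8. Stack: []
LOAD_FAST z → push 8. Stack: [8]
LOAD_CONST → push 10. Stack: [8, 10]
BINARY_OP * → 8 * 10 = 80. Stack: [80]
STORE_FAST m → m=80. Stack: []
LOAD_FAST z → push 8. Stack: [8]
RETURN_VALUE → return 8.

80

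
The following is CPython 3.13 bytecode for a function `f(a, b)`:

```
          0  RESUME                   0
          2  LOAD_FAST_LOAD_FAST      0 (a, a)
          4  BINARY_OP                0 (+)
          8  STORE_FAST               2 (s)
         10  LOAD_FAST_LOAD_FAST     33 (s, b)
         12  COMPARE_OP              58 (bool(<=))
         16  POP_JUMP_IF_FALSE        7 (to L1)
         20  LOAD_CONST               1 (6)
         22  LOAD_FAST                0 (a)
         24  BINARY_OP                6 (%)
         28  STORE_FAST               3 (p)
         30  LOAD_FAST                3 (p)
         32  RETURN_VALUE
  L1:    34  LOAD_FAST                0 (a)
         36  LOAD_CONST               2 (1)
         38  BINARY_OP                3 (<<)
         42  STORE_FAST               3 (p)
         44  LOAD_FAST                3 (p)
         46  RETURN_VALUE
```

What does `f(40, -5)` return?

LOAD_FAST_LOAD_FAST a,a → push 40,40. Stack: [40, 40]
BINARY_OP + → 40 + 40 = 80. Stack: [80]
STORE_FAST s → s=80. Stack: []
LOAD_FAST_LOAD_FAST s,b → push 80,-5. Stack: [80, -5]
COMPARE_OP bool(<=) → 80 vs -5 = False. Stack: [False]
POP_JUMP_IF_FALSE → pop False; jump. Stack: []
LOAD_FAST a → push 40. Stack: [40]
LOAD_CONST → push 1. Stack: [40, 1]
BINARY_OP << → 40 << 1 = 80. Stack: [80]
STORE_FAST p → p=80. Stack: []
LOAD_FAST p → push 80. Stack: [80]
RETURN_VALUE → return 80.

80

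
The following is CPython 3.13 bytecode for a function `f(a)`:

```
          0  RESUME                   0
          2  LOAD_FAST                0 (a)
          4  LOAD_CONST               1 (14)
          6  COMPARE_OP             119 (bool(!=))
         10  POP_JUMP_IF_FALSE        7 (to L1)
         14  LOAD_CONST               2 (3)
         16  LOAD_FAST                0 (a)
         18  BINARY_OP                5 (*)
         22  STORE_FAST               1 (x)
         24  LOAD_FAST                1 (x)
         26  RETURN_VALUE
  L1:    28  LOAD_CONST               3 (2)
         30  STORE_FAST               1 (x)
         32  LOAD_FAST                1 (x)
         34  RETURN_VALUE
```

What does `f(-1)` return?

-3

LOAD_FAST a → push -1. Stack: [-1]
LOAD_CONST → push 14. Stack: [-1, 14]
COMPARE_OP bool(!=) → -1 vs 14 = True. Stack: [True]
POP_JUMP_IF_FALSE → pop True; no jump. Stack: []
LOAD_CONST → push 3. Stack: [3]
LOAD_FAST a → push -1. Stack: [3, -1]
BINARY_OP * → 3 * -1 = -3. Stack: [-3]
STORE_FAST x → x=-3. Stack: []
LOAD_FAST x → push -3. Stack: [-3]
RETURN_VALUE → return -3.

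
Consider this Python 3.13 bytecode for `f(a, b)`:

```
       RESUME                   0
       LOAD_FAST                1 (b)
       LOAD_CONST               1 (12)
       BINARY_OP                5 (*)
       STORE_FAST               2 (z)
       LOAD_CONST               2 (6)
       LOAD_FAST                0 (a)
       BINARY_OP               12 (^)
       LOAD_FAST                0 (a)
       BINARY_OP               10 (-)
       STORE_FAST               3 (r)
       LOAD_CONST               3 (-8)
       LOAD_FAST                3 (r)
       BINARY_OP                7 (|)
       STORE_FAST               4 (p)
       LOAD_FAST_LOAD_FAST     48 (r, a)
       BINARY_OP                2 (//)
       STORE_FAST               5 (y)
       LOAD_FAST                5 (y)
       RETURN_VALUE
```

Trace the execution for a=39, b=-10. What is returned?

LOAD_FAST b → push -10. Stack: [-10]
LOAD_CONST → push 12. Stack: [-10, 12]
BINARY_OP * → -10 * 12 = -120. Stack: [-120]
STORE_FAST z → z=-120. Stack: []
LOAD_CONST → push 6. Stack: [6]
LOAD_FAST a → push 39. Stack: [6, 39]
BINARY_OP ^ → 6 ^ 39 = 33. Stack: [33]
LOAD_FAST a → push 39. Stack: [33, 39]
BINARY_OP - → 33 - 39 = -6. Stack: [-6]
STORE_FAST r → r=-6. Stack: []
LOAD_CONST → push -8. Stack: [-8]
LOAD_FAST r → push -6. Stack: [-8, -6]
BINARY_OP | → -8 | -6 = -6. Stack: [-6]
STORE_FAST p → p=-6. Stack: []
LOAD_FAST_LOAD_FAST r,a → push -6,39. Stack: [-6, 39]
BINARY_OP // → -6 // 39 = -1. Stack: [-1]
STORE_FAST y → y=-1. Stack: []
LOAD_FAST y → push -1. Stack: [-1]
RETURN_VALUE → return -1.

-1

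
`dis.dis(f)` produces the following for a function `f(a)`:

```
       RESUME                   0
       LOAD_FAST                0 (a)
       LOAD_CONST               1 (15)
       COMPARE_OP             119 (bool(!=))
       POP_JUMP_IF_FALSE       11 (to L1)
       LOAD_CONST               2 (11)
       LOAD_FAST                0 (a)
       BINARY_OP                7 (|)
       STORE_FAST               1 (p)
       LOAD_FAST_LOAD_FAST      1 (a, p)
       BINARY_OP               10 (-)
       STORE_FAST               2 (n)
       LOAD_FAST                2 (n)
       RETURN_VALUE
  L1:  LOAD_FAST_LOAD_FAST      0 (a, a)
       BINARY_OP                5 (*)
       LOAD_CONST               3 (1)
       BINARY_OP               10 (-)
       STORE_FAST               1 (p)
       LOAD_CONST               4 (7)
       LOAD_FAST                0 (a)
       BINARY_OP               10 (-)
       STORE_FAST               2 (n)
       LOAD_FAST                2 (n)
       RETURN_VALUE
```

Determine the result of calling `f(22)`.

LOAD_FAST a → push 22. Stack: [22]
LOAD_CONST → push 15. Stack: [22, 15]
COMPARE_OP bool(!=) → 22 vs 15 = True. Stack: [True]
POP_JUMP_IF_FALSE → pop True; no jump. Stack: []
LOAD_CONST → push 11. Stack: [11]
LOAD_FAST a → push 22. Stack: [11, 22]
BINARY_OP | → 11 | 22 = 31. Stack: [31]
STORE_FAST p → p=31. Stack: []
LOAD_FAST_LOAD_FAST a,p → push 22,31. Stack: [22, 31]
BINARY_OP - → 22 - 31 = -9. Stack: [-9]
STORE_FAST n → n=-9. Stack: []
LOAD_FAST n → push -9. Stack: [-9]
RETURN_VALUE → return -9.

-9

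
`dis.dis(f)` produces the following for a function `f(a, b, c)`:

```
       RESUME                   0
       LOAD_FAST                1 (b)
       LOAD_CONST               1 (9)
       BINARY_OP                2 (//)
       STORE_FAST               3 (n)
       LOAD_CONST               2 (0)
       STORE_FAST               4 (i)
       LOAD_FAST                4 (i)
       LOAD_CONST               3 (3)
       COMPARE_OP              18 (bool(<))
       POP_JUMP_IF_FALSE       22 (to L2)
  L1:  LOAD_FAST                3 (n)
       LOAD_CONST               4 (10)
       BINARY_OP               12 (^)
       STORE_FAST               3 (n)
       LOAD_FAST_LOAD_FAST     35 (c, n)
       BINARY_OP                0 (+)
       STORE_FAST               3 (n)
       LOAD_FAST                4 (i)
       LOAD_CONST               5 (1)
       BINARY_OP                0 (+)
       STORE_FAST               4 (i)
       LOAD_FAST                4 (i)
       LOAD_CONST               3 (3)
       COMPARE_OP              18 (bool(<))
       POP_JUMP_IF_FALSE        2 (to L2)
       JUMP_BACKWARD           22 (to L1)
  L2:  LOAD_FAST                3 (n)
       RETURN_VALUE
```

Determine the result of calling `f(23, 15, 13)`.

LOAD_FAST b → push 15. Stack: [15]
LOAD_CONST → push 9. Stack: [15, 9]
BINARY_OP // → 15 // 9 = 1. Stack: [1]
STORE_FAST n → n=1. Stack: []
LOAD_CONST → push 0. Stack: [0]
STORE_FAST i → i=0. Stack: []
LOAD_FAST i → push 0. Stack: [0]
LOAD_CONST → push 3. Stack: [0, 3]
COMPARE_OP bool(<) → 0 vs 3 = True. Stack: [True]
POP_JUMP_IF_FALSE → pop True; no jump. Stack: []
LOAD_FAST n → push 1. Stack: [1]
LOAD_CONST → push 10. Stack: [1, 10]
BINARY_OP ^ → 1 ^ 10 = 11. Stack: [11]
STORE_FAST n → n=11. Stack: []
LOAD_FAST_LOAD_FAST c,n → push 13,11. Stack: [13, 11]
BINARY_OP + → 13 + 11 = 24. Stack: [24]
STORE_FAST n → n=24. Stack: []
LOAD_FAST i → push 0. Stack: [0]
LOAD_CONST → push 1. Stack: [0, 1]
BINARY_OP + → 0 + 1 = 1. Stack: [1]
STORE_FAST i → i=1. Stack: []
LOAD_FAST i → push 1. Stack: [1]
LOAD_CONST → push 3. Stack: [1, 3]
COMPARE_OP bool(<) → 1 vs 3 = True. Stack: [True]
POP_JUMP_IF_FALSE → pop True; no jump. Stack: []
LOAD_FAST n → push 24. Stack: [24]
LOAD_CONST → push 10. Stack: [24, 10]
BINARY_OP ^ → 24 ^ 10 = 18. Stack: [18]
STORE_FAST n → n=18. Stack: []
LOAD_FAST_LOAD_FAST c,n → push 13,18. Stack: [13, 18]
BINARY_OP + → 13 + 18 = 31. Stack: [31]
STORE_FAST n → n=31. Stack: []
LOAD_FAST i → push 1. Stack: [1]
LOAD_CONST → push 1. Stack: [1, 1]
BINARY_OP + → 1 + 1 = 2. Stack: [2]
STORE_FAST i → i=2. Stack: []
LOAD_FAST i → push 2. Stack: [2]
LOAD_CONST → push 3. Stack: [2, 3]
COMPARE_OP bool(<) → 2 vs 3 = True. Stack: [True]
POP_JUMP_IF_FALSE → pop True; no jump. Stack: []
LOAD_FAST n → push 31. Stack: [31]
LOAD_CONST → push 10. Stack: [31, 10]
BINARY_OP ^ → 31 ^ 10 = 21. Stack: [21]
STORE_FAST n → n=21. Stack: []
LOAD_FAST_LOAD_FAST c,n → push 13,21. Stack: [13, 21]
BINARY_OP + → 13 + 21 = 34. Stack: [34]
STORE_FAST n → n=34. Stack: []
LOAD_FAST i → push 2. Stack: [2]
LOAD_CONST → push 1. Stack: [2, 1]
BINARY_OP + → 2 + 1 = 3. Stack: [3]
STORE_FAST i → i=3. Stack: []
LOAD_FAST i → push 3. Stack: [3]
LOAD_CONST → push 3. Stack: [3, 3]
COMPARE_OP bool(<) → 3 vs 3 = False. Stack: [False]
POP_JUMP_IF_FALSE → pop False; jump. Stack: []
LOAD_FAST n → push 34. Stack: [34]
RETURN_VALUE → return 34.

34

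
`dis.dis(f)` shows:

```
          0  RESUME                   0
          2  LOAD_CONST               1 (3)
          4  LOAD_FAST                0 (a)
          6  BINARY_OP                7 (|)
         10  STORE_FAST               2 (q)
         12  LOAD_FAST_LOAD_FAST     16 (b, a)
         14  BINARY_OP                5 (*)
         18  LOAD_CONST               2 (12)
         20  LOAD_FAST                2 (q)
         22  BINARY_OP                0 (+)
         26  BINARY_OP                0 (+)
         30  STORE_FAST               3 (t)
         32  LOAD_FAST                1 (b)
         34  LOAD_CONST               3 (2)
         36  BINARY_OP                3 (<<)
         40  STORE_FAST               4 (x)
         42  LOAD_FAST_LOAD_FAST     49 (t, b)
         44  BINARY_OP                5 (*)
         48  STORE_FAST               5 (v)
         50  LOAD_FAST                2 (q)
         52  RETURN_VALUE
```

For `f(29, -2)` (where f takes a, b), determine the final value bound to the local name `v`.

30

LOAD_CONST → push 3. Stack: [3]
LOAD_FAST a → push 29. Stack: [3, 29]
BINARY_OP | → 3 | 29 = 31. Stack: [31]
STORE_FAST q → q=31. Stack: []
LOAD_FAST_LOAD_FAST b,a → push -2,29. Stack: [-2, 29]
BINARY_OP * → -2 * 29 = -58. Stack: [-58]
LOAD_CONST → push 12. Stack: [-58, 12]
LOAD_FAST q → push 31. Stack: [-58, 12, 31]
BINARY_OP + → 12 + 31 = 43. Stack: [-58, 43]
BINARY_OP + → -58 + 43 = -15. Stack: [-15]
STORE_FAST t → t=-15. Stack: []
LOAD_FAST b → push -2. Stack: [-2]
LOAD_CONST → push 2. Stack: [-2, 2]
BINARY_OP << → -2 << 2 = -8. Stack: [-8]
STORE_FAST x → x=-8. Stack: []
LOAD_FAST_LOAD_FAST t,b → push -15,-2. Stack: [-15, -2]
BINARY_OP * → -15 * -2 = 30. Stack: [30]
STORE_FAST v → v=30. Stack: []
LOAD_FAST q → push 31. Stack: [31]
RETURN_VALUE → return 31.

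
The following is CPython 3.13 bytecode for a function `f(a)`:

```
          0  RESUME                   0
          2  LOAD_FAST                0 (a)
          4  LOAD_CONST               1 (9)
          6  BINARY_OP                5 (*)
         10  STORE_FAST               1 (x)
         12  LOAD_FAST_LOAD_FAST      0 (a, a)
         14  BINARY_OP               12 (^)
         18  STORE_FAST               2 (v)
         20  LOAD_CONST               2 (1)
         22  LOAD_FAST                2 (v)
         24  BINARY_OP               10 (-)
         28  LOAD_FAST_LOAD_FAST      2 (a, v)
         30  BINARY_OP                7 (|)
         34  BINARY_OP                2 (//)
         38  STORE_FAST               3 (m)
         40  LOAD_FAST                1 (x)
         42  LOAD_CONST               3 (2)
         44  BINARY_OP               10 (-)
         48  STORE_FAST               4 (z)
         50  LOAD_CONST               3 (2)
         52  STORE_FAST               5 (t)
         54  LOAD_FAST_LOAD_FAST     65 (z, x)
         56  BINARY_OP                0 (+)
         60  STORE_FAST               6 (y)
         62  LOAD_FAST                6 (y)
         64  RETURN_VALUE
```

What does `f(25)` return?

LOAD_FAST a → push 25. Stack: [25]
LOAD_CONST → push 9. Stack: [25, 9]
BINARY_OP * → 25 * 9 = 225. Stack: [225]
STORE_FAST x → x=225. Stack: []
LOAD_FAST_LOAD_FAST a,a → push 25,25. Stack: [25, 25]
BINARY_OP ^ → 25 ^ 25 = 0. Stack: [0]
STORE_FAST v → v=0. Stack: []
LOAD_CONST → push 1. Stack: [1]
LOAD_FAST v → push 0. Stack: [1, 0]
BINARY_OP - → 1 - 0 = 1. Stack: [1]
LOAD_FAST_LOAD_FAST a,v → push 25,0. Stack: [1, 25, 0]
BINARY_OP | → 25 | 0 = 25. Stack: [1, 25]
BINARY_OP // → 1 // 25 = 0. Stack: [0]
STORE_FAST m → m=0. Stack: []
LOAD_FAST x → push 225. Stack: [225]
LOAD_CONST → push 2. Stack: [225, 2]
BINARY_OP - → 225 - 2 = 223. Stack: [223]
STORE_FAST z → z=223. Stack: []
LOAD_CONST → push 2. Stack: [2]
STORE_FAST t → t=2. Stack: []
LOAD_FAST_LOAD_FAST z,x → push 223,225. Stack: [223, 225]
BINARY_OP + → 223 + 225 = 448. Stack: [448]
STORE_FAST y → y=448. Stack: []
LOAD_FAST y → push 448. Stack: [448]
RETURN_VALUE → return 448.

448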